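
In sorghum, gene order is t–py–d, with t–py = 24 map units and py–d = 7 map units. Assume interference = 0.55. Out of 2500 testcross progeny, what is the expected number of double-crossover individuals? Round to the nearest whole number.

Map distances give recombination frequencies of 0.240 and 0.070 for the two intervals.
With interference 0.55 (so coincidence = 0.45), expected double-crossover frequency = 0.240 × 0.070 × 0.45 = 0.00756.
Expected number = 0.00756 × 2500 = 18.90 ≈ 19.

19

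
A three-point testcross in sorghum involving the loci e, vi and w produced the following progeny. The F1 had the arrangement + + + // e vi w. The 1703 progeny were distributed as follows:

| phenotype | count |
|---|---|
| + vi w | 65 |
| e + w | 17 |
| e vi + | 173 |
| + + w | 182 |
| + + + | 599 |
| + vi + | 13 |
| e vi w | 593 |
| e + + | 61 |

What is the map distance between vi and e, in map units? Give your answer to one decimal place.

The two rarest classes, + vi + and e + w, are the double crossovers. Comparing them with the parentals, only the vi allele has switched, so vi is the middle locus and the order is w – vi – e.
Crossovers in the vi–e interval produce the single-crossover classes e + + and + vi w (61 + 65 = 126) plus the double crossovers (30).
RF(vi–e) = (126 + 30) / 1703 = 156/1703 = 0.0916 → 9.2 map units.

9.2 map units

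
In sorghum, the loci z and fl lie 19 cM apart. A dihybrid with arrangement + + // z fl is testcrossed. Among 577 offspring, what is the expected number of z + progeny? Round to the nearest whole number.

A map distance of 19 cM corresponds to a recombination frequency of 0.190.
The F1 is + + / z fl, so z + is a recombinant gamete class with expected frequency r/2 = 0.190/2 = 0.0950.
Expected number = 0.0950 × 577 = 54.81 ≈ 55.

55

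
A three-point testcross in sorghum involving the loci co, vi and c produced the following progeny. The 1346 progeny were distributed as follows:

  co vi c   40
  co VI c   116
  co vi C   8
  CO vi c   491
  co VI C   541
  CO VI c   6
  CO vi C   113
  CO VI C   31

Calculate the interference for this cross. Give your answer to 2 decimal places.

The two most frequent reciprocal classes, CO vi c and co VI C, are the parental types, so the F1 was CO vi c / co VI C.
The two rarest classes, CO VI c and co vi C, are the double crossovers. Comparing them with the parentals, only the vi allele has switched, so vi is the middle locus and the order is co – vi – c.
co–vi: (71 + 14)/1346 = 0.0632; vi–c: (229 + 14)/1346 = 0.1805.
Expected DCO frequency = 0.0632 × 0.1805 ≈ 0.01141; observed = 14/1346 ≈ 0.01040.
Coefficient of coincidence = 0.01040/0.01141 ≈ 0.91; interference = 1 − 0.91 = 0.09.

0.09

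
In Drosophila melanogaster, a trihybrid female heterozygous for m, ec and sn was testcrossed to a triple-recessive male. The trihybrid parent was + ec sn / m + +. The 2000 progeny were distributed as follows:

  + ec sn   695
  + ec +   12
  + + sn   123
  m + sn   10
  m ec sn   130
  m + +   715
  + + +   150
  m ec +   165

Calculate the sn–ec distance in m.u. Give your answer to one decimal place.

The two rarest classes, + ec + and m + sn, are the double crossovers. Comparing them with the parentals, only the sn allele has switched, so sn is the middle locus and the order is ec – sn – m.
Crossovers in the ec–sn interval produce the single-crossover classes + + sn and m ec + (123 + 165 = 288) plus the double crossovers (22).
RF(ec–sn) = (288 + 22) / 2000 = 310/2000 = 0.1550 → 15.5 m.u.

15.5 m.u.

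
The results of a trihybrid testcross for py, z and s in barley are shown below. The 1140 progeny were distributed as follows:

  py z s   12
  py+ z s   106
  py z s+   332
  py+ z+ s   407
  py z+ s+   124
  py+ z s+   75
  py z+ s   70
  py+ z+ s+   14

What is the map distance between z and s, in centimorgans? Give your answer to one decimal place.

The two most frequent reciprocal classes, py+ z+ s and py z s+, are the parental types, so the F1 was py+ z+ s / py z s+.
The two rarest classes, py+ z+ s+ and py z s, are the double crossovers. Comparing them with the parentals, only the s allele has switched, so s is the middle locus and the order is z – s – py.
Crossovers in the z–s interval produce the single-crossover classes py+ z s and py z+ s+ (106 + 124 = 230) plus the double crossovers (26).
RF(z–s) = (230 + 26) / 1140 = 256/1140 = 0.2246 → 22.5 centimorgans.

22.5 centimorgans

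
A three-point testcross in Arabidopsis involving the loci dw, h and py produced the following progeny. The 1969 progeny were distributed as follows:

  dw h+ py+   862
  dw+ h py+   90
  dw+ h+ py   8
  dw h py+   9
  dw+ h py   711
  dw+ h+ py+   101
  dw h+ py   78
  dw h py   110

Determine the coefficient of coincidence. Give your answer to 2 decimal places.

The two most frequent reciprocal classes, dw h+ py+ and dw+ h py, are the parental types, so the F1 was dw h+ py+ / dw+ h py.
The two rarest classes, dw h py+ and dw+ h+ py, are the double crossovers. Comparing them with the parentals, only the h allele has switched, so h is the middle locus and the order is dw – h – py.
dw–h: (211 + 17)/1969 = 0.1158; h–py: (168 + 17)/1969 = 0.0940.
Expected DCO frequency = 0.1158 × 0.0940 ≈ 0.01089; observed = 17/1969 ≈ 0.00863.
Coefficient of coincidence = 0.00863/0.01089 ≈ 0.79.

0.79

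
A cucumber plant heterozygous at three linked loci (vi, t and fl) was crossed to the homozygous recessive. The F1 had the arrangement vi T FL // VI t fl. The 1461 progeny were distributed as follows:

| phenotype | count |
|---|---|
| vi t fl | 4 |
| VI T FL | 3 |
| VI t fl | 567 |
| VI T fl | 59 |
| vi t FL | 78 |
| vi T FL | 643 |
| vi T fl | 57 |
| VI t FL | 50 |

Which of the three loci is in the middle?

The two rarest classes, VI T FL and vi t fl, are the double crossovers. Comparing them with the parentals, only the vi allele has switched, so vi is the middle locus and the order is fl – vi – t.

vi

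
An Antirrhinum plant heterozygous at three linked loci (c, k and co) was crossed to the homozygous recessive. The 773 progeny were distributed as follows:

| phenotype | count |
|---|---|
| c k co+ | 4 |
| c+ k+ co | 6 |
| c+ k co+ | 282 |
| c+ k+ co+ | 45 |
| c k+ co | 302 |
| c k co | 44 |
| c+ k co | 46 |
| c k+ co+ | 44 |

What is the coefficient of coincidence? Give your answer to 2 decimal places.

0.78

The two most frequent reciprocal classes, c k+ co and c+ k co+, are the parental types, so the F1 was c k+ co / c+ k co+.
The two rarest classes, c+ k+ co and c k co+, are the double crossovers. Comparing them with the parentals, only the c allele has switched, so c is the middle locus and the order is k – c – co.
k–c: (89 + 10)/773 = 0.1281; c–co: (90 + 10)/773 = 0.1294.
Expected DCO frequency = 0.1281 × 0.1294 ≈ 0.01658; observed = 10/773 ≈ 0.01294.
Coefficient of coincidence = 0.01294/0.01658 ≈ 0.78.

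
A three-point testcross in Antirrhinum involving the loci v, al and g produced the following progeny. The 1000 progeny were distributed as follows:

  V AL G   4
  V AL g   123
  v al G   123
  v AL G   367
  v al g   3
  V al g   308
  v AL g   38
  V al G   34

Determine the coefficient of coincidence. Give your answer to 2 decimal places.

The two most frequent reciprocal classes, V al g and v AL G, are the parental types, so the F1 was V al g / v AL G.
The two rarest classes, v al g and V AL G, are the double crossovers. Comparing them with the parentals, only the v allele has switched, so v is the middle locus and the order is g – v – al.
g–v: (72 + 7)/1000 = 0.0790; v–al: (246 + 7)/1000 = 0.2530.
Expected DCO frequency = 0.0790 × 0.2530 ≈ 0.01999; observed = 7/1000 ≈ 0.00700.
Coefficient of coincidence = 0.00700/0.01999 ≈ 0.35.

0.35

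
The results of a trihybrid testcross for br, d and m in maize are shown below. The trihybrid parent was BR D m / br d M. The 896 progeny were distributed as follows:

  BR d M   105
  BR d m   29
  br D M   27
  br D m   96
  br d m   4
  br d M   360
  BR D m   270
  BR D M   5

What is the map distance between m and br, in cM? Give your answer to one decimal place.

23.4 cM

The two rarest classes, BR D M and br d m, are the double crossovers. Comparing them with the parentals, only the m allele has switched, so m is the middle locus and the order is d – m – br.
Crossovers in the m–br interval produce the single-crossover classes br D m and BR d M (96 + 105 = 201) plus the double crossovers (9).
RF(m–br) = (201 + 9) / 896 = 210/896 = 0.2344 → 23.4 cM.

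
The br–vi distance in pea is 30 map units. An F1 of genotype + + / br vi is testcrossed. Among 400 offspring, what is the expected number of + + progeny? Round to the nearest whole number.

140

A map distance of 30 map units corresponds to a recombination frequency of 0.300.
The F1 is + + / br vi, so + + is a parental gamete class with expected frequency (1 − r)/2 = 0.700/2 = 0.3500.
Expected number = 0.3500 × 400 = 140.00 ≈ 140.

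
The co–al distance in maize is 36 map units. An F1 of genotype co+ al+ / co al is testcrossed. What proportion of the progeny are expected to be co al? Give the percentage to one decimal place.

A map distance of 36 map units corresponds to a recombination frequency of 0.360.
The F1 is co+ al+ / co al, so co al is a parental gamete class with expected frequency (1 − r)/2 = 0.640/2 = 0.3200.
That is 0.3200 = 32.0% of the progeny.

32.0%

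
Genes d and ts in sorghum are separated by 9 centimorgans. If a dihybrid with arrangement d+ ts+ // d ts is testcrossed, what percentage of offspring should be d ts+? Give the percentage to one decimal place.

A map distance of 9 centimorgans corresponds to a recombination frequency of 0.090.
The F1 is d+ ts+ / d ts, so d ts+ is a recombinant gamete class with expected frequency r/2 = 0.090/2 = 0.0450.
That is 0.0450 = 4.5% of the progeny.

4.5%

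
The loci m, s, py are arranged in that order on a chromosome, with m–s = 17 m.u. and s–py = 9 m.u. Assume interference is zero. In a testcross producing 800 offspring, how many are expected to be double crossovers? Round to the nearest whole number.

Map distances give recombination frequencies of 0.170 and 0.090 for the two intervals.
With no interference, expected double-crossover frequency = 0.170 × 0.090 = 0.01530.
Expected number = 0.01530 × 800 = 12.24 ≈ 12.

12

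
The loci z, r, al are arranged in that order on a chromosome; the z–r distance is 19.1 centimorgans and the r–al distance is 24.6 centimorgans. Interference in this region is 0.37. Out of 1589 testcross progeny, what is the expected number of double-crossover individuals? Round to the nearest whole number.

47

Map distances give recombination frequencies of 0.191 and 0.246 for the two intervals.
With interference 0.37 (so coincidence = 0.63), expected double-crossover frequency = 0.191 × 0.246 × 0.63 = 0.02960.
Expected number = 0.02960 × 1589 = 47.04 ≈ 47.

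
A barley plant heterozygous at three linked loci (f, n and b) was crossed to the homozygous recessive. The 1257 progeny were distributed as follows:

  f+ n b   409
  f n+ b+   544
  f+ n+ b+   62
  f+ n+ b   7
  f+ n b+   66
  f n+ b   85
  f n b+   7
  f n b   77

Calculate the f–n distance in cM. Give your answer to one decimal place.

12.2 cM

The two most frequent reciprocal classes, f+ n b and f n+ b+, are the parental types, so the F1 was f+ n b / f n+ b+.
The two rarest classes, f+ n+ b and f n b+, are the double crossovers. Comparing them with the parentals, only the n allele has switched, so n is the middle locus and the order is b – n – f.
Crossovers in the n–f interval produce the single-crossover classes f n b and f+ n+ b+ (77 + 62 = 139) plus the double crossovers (14).
RF(n–f) = (139 + 14) / 1257 = 153/1257 = 0.1217 → 12.2 cM.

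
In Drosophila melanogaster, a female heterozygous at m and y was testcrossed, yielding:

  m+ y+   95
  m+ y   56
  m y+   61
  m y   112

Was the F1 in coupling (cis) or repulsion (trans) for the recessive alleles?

cis

The two most frequent classes are m+ y+ (95) and m y (112); these are the parental (non-recombinant) types.
So the F1 carried m+ y+ on one chromosome and m y on the other — the recessive alleles are on the same chromosome (cis / coupling).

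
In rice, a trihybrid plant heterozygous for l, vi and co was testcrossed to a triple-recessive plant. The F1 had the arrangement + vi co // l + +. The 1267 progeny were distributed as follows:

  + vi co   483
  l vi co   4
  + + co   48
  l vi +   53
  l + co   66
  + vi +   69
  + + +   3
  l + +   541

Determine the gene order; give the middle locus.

The two rarest classes, l vi co and + + +, are the double crossovers. Comparing them with the parentals, only the l allele has switched, so l is the middle locus and the order is co – l – vi.

l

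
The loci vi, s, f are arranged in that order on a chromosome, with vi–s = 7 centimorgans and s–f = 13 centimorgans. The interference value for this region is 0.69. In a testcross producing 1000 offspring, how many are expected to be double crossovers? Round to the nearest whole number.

3

Map distances give recombination frequencies of 0.070 and 0.130 for the two intervals.
With interference 0.69 (so coincidence = 0.31), expected double-crossover frequency = 0.070 × 0.130 × 0.31 = 0.00282.
Expected number = 0.00282 × 1000 = 2.82 ≈ 3.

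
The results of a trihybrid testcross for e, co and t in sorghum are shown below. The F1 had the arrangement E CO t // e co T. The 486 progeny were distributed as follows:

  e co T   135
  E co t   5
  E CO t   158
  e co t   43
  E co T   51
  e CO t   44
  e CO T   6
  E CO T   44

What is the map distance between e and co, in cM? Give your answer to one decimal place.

The two rarest classes, E co t and e CO T, are the double crossovers. Comparing them with the parentals, only the co allele has switched, so co is the middle locus and the order is e – co – t.
Crossovers in the e–co interval produce the single-crossover classes e CO t and E co T (44 + 51 = 95) plus the double crossovers (11).
RF(e–co) = (95 + 11) / 486 = 106/486 = 0.2181 → 21.8 cM.

21.8 cM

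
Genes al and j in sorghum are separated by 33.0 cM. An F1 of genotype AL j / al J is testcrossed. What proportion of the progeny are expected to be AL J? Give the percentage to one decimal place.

A map distance of 33.0 cM corresponds to a recombination frequency of 0.330.
The F1 is AL j / al J, so AL J is a recombinant gamete class with expected frequency r/2 = 0.330/2 = 0.1650.
That is 0.1650 = 16.5% of the progeny.

16.5%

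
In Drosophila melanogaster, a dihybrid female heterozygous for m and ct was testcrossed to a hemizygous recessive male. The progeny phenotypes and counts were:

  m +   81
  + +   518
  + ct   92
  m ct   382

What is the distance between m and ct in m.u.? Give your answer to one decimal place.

16.1 m.u.

The two most frequent classes, + + (518) and m ct (382), are the parental types, so the F1 was + + / m ct.
The recombinant classes are + ct and m +: 92 + 81 = 173.
Recombination frequency = 173/1073 = 0.1612 ≈ 16.1%, i.e. 16.1 m.u.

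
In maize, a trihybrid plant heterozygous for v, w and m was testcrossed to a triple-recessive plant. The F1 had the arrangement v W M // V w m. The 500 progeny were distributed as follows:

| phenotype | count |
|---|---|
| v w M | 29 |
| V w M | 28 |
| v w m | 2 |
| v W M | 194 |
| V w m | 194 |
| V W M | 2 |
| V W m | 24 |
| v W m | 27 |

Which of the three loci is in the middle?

The two rarest classes, V W M and v w m, are the double crossovers. Comparing them with the parentals, only the v allele has switched, so v is the middle locus and the order is w – v – m.

v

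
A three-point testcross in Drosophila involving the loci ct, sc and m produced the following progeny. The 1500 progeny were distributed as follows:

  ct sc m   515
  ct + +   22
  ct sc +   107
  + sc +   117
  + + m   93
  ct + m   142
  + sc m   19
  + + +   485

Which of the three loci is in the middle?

ct

The two most frequent reciprocal classes, ct sc m and + + +, are the parental types, so the F1 was ct sc m / + + +.
The two rarest classes, + sc m and ct + +, are the double crossovers. Comparing them with the parentals, only the ct allele has switched, so ct is the middle locus and the order is sc – ct – m.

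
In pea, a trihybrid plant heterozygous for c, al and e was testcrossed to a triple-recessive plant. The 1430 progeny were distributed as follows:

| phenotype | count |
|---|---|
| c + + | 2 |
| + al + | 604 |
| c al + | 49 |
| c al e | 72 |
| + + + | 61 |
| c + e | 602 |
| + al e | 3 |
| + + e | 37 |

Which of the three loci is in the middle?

The two most frequent reciprocal classes, + al + and c + e, are the parental types, so the F1 was + al + / c + e.
The two rarest classes, + al e and c + +, are the double crossovers. Comparing them with the parentals, only the e allele has switched, so e is the middle locus and the order is al – e – c.

e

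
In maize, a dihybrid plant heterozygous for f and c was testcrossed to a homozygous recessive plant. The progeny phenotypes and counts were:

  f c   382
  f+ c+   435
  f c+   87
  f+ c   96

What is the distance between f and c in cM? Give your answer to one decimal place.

The two most frequent classes, f+ c+ (435) and f c (382), are the parental types, so the F1 was f+ c+ / f c.
The recombinant classes are f+ c and f c+: 96 + 87 = 183.
Recombination frequency = 183/1000 = 0.1830 ≈ 18.3%, i.e. 18.3 cM.

18.3 cM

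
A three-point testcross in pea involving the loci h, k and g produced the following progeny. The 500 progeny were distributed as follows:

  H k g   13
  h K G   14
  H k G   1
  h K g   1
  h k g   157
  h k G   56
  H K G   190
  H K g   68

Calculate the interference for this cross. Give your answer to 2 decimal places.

The two most frequent reciprocal classes, h k g and H K G, are the parental types, so the F1 was h k g / H K G.
The two rarest classes, h K g and H k G, are the double crossovers. Comparing them with the parentals, only the k allele has switched, so k is the middle locus and the order is h – k – g.
h–k: (27 + 2)/500 = 0.0580; k–g: (124 + 2)/500 = 0.2520.
Expected DCO frequency = 0.0580 × 0.2520 ≈ 0.01462; observed = 2/500 ≈ 0.00400.
Coefficient of coincidence = 0.00400/0.01462 ≈ 0.27; interference = 1 − 0.27 = 0.73.

0.73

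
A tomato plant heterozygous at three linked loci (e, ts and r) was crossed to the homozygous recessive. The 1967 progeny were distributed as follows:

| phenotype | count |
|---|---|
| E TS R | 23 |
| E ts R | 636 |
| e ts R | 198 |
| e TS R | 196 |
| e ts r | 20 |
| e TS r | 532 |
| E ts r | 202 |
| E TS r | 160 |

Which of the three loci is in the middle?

ts

The two most frequent reciprocal classes, E ts R and e TS r, are the parental types, so the F1 was E ts R / e TS r.
The two rarest classes, E TS R and e ts r, are the double crossovers. Comparing them with the parentals, only the ts allele has switched, so ts is the middle locus and the order is e – ts – r.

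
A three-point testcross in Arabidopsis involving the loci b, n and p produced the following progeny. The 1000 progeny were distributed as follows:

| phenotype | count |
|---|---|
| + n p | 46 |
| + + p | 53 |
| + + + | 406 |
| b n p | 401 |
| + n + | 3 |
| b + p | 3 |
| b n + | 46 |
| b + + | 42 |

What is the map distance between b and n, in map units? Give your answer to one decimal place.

9.4 map units

The two most frequent reciprocal classes, + + + and b n p, are the parental types, so the F1 was + + + / b n p.
The two rarest classes, + n + and b + p, are the double crossovers. Comparing them with the parentals, only the n allele has switched, so n is the middle locus and the order is p – n – b.
Crossovers in the n–b interval produce the single-crossover classes b + + and + n p (42 + 46 = 88) plus the double crossovers (6).
RF(n–b) = (88 + 6) / 1000 = 94/1000 = 0.0940 → 9.4 map units.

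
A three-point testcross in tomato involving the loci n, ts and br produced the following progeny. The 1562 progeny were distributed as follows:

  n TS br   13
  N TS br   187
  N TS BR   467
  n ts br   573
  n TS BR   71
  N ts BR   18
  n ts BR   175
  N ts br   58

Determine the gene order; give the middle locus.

ts

The two most frequent reciprocal classes, N TS BR and n ts br, are the parental types, so the F1 was N TS BR / n ts br.
The two rarest classes, N ts BR and n TS br, are the double crossovers. Comparing them with the parentals, only the ts allele has switched, so ts is the middle locus and the order is n – ts – br.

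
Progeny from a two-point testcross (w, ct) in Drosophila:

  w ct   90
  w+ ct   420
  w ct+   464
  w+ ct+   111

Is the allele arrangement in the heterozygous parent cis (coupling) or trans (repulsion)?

The two most frequent classes are w+ ct (420) and w ct+ (464); these are the parental (non-recombinant) types.
So the F1 carried w+ ct on one chromosome and w ct+ on the other — the recessive alleles are on opposite chromosomes (trans / repulsion).

trans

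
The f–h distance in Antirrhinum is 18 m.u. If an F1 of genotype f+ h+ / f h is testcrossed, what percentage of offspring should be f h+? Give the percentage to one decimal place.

9.0%

A map distance of 18 m.u. corresponds to a recombination frequency of 0.180.
The F1 is f+ h+ / f h, so f h+ is a recombinant gamete class with expected frequency r/2 = 0.180/2 = 0.0900.
That is 0.0900 = 9.0% of the progeny.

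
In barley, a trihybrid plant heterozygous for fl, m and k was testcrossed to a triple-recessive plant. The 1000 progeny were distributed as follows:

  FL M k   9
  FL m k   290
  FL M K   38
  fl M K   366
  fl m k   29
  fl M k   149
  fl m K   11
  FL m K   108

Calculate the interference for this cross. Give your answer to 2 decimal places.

0.17

The two most frequent reciprocal classes, FL m k and fl M K, are the parental types, so the F1 was FL m k / fl M K.
The two rarest classes, FL M k and fl m K, are the double crossovers. Comparing them with the parentals, only the m allele has switched, so m is the middle locus and the order is fl – m – k.
fl–m: (67 + 20)/1000 = 0.0870; m–k: (257 + 20)/1000 = 0.2770.
Expected DCO frequency = 0.0870 × 0.2770 ≈ 0.02410; observed = 20/1000 ≈ 0.02000.
Coefficient of coincidence = 0.02000/0.02410 ≈ 0.83; interference = 1 − 0.83 = 0.17.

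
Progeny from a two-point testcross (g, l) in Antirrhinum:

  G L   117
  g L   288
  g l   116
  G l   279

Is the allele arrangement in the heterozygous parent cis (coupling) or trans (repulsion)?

The two most frequent classes are G l (279) and g L (288); these are the parental (non-recombinant) types.
So the F1 carried G l on one chromosome and g L on the other — the recessive alleles are on opposite chromosomes (trans / repulsion).

trans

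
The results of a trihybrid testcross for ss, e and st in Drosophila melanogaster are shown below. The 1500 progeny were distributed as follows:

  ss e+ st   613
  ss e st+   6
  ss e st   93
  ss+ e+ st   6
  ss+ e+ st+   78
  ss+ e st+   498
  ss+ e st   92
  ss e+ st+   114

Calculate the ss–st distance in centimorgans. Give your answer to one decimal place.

14.5 centimorgans

The two most frequent reciprocal classes, ss e+ st and ss+ e st+, are the parental types, so the F1 was ss e+ st / ss+ e st+.
The two rarest classes, ss+ e+ st and ss e st+, are the double crossovers. Comparing them with the parentals, only the ss allele has switched, so ss is the middle locus and the order is e – ss – st.
Crossovers in the ss–st interval produce the single-crossover classes ss e+ st+ and ss+ e st (114 + 92 = 206) plus the double crossovers (12).
RF(ss–st) = (206 + 12) / 1500 = 218/1500 = 0.1453 → 14.5 centimorgans.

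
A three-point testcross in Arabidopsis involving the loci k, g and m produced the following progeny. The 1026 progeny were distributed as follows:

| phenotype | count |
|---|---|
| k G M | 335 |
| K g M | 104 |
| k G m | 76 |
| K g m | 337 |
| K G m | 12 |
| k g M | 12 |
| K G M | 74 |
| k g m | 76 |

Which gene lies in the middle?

g

The two most frequent reciprocal classes, k G M and K g m, are the parental types, so the F1 was k G M / K g m.
The two rarest classes, k g M and K G m, are the double crossovers. Comparing them with the parentals, only the g allele has switched, so g is the middle locus and the order is m – g – k.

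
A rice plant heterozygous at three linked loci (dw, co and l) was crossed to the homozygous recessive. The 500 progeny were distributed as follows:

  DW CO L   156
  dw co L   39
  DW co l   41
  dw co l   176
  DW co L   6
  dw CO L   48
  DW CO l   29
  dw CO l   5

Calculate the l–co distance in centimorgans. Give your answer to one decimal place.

15.8 centimorgans

The two most frequent reciprocal classes, dw co l and DW CO L, are the parental types, so the F1 was dw co l / DW CO L.
The two rarest classes, dw CO l and DW co L, are the double crossovers. Comparing them with the parentals, only the co allele has switched, so co is the middle locus and the order is dw – co – l.
Crossovers in the co–l interval produce the single-crossover classes dw co L and DW CO l (39 + 29 = 68) plus the double crossovers (11).
RF(co–l) = (68 + 11) / 500 = 79/500 = 0.1580 → 15.8 centimorgans.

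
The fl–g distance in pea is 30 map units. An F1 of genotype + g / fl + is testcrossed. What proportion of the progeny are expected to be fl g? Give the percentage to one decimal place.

A map distance of 30 map units corresponds to a recombination frequency of 0.300.
The F1 is + g / fl +, so fl g is a recombinant gamete class with expected frequency r/2 = 0.300/2 = 0.1500.
That is 0.1500 = 15.0% of the progeny.

15.0%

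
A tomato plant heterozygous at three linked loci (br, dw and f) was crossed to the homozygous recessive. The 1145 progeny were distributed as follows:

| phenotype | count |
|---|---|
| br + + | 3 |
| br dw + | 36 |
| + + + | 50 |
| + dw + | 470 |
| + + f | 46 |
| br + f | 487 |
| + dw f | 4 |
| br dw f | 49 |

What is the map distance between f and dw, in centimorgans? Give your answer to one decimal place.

The two most frequent reciprocal classes, + dw + and br + f, are the parental types, so the F1 was + dw + / br + f.
The two rarest classes, + dw f and br + +, are the double crossovers. Comparing them with the parentals, only the f allele has switched, so f is the middle locus and the order is dw – f – br.
Crossovers in the dw–f interval produce the single-crossover classes + + + and br dw f (50 + 49 = 99) plus the double crossovers (7).
RF(dw–f) = (99 + 7) / 1145 = 106/1145 = 0.0926 → 9.3 centimorgans.

9.3 centimorgans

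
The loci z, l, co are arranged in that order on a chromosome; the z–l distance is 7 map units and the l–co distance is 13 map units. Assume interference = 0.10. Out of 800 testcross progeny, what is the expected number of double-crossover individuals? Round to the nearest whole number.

7

Map distances give recombination frequencies of 0.070 and 0.130 for the two intervals.
With interference 0.10 (so coincidence = 0.90), expected double-crossover frequency = 0.070 × 0.130 × 0.90 = 0.00819.
Expected number = 0.00819 × 800 = 6.55 ≈ 7.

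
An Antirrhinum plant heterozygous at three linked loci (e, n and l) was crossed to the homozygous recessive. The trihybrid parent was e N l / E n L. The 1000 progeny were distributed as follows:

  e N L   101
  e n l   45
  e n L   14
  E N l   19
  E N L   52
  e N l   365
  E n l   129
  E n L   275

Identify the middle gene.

e

The two rarest classes, E N l and e n L, are the double crossovers. Comparing them with the parentals, only the e allele has switched, so e is the middle locus and the order is n – e – l.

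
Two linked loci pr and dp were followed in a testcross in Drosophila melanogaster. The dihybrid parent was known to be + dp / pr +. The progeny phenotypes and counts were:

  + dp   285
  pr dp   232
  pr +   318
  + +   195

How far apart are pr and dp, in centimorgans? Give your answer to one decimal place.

The recombinant classes are + + and pr dp: 195 + 232 = 427.
Recombination frequency = 427/1030 = 0.4146 ≈ 41.5%, i.e. 41.5 centimorgans.

41.5 centimorgans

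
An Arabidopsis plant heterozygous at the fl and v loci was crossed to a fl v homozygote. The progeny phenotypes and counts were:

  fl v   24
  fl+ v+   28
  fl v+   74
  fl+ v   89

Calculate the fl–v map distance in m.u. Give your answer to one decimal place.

The two most frequent classes, fl+ v (89) and fl v+ (74), are the parental types, so the F1 was fl+ v / fl v+.
The recombinant classes are fl+ v+ and fl v: 28 + 24 = 52.
Recombination frequency = 52/215 = 0.2419 ≈ 24.2%, i.e. 24.2 m.u.

24.2 m.u.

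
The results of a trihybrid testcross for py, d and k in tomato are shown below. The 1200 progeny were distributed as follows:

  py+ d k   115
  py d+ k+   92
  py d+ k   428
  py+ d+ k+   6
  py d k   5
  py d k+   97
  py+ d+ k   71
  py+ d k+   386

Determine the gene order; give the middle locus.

d

The two most frequent reciprocal classes, py d+ k and py+ d k+, are the parental types, so the F1 was py d+ k / py+ d k+.
The two rarest classes, py d k and py+ d+ k+, are the double crossovers. Comparing them with the parentals, only the d allele has switched, so d is the middle locus and the order is k – d – py.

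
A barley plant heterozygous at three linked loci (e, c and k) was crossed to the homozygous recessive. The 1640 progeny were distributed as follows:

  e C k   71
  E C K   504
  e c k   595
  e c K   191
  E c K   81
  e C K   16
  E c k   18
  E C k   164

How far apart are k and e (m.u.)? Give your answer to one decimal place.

23.7 m.u.

The two most frequent reciprocal classes, E C K and e c k, are the parental types, so the F1 was E C K / e c k.
The two rarest classes, e C K and E c k, are the double crossovers. Comparing them with the parentals, only the e allele has switched, so e is the middle locus and the order is k – e – c.
Crossovers in the k–e interval produce the single-crossover classes E C k and e c K (164 + 191 = 355) plus the double crossovers (34).
RF(k–e) = (355 + 34) / 1640 = 389/1640 = 0.2372 → 23.7 m.u.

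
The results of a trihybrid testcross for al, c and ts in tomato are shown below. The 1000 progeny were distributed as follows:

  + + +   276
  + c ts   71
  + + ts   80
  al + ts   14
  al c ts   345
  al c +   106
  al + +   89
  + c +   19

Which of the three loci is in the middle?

The two most frequent reciprocal classes, + + + and al c ts, are the parental types, so the F1 was + + + / al c ts.
The two rarest classes, + c + and al + ts, are the double crossovers. Comparing them with the parentals, only the c allele has switched, so c is the middle locus and the order is al – c – ts.

c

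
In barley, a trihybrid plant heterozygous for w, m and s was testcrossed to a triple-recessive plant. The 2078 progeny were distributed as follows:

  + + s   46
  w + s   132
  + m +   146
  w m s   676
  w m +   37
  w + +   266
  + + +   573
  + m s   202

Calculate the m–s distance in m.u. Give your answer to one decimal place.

17.4 m.u.

The two most frequent reciprocal classes, + + + and w m s, are the parental types, so the F1 was + + + / w m s.
The two rarest classes, + + s and w m +, are the double crossovers. Comparing them with the parentals, only the s allele has switched, so s is the middle locus and the order is m – s – w.
Crossovers in the m–s interval produce the single-crossover classes + m + and w + s (146 + 132 = 278) plus the double crossovers (83).
RF(m–s) = (278 + 83) / 2078 = 361/2078 = 0.1737 → 17.4 m.u.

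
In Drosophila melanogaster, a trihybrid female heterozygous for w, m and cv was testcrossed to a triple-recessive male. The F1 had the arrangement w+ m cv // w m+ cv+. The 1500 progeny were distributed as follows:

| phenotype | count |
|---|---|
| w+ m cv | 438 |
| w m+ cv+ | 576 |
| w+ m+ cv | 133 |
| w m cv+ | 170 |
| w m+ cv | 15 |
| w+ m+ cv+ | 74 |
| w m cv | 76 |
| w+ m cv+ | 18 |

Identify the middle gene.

cv

The two rarest classes, w+ m cv+ and w m+ cv, are the double crossovers. Comparing them with the parentals, only the cv allele has switched, so cv is the middle locus and the order is w – cv – m.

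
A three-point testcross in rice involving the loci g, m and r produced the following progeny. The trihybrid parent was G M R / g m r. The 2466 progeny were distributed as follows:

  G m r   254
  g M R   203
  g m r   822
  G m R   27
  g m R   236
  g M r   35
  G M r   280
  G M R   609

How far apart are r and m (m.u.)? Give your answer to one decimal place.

23.4 m.u.

The two rarest classes, G m R and g M r, are the double crossovers. Comparing them with the parentals, only the m allele has switched, so m is the middle locus and the order is g – m – r.
Crossovers in the m–r interval produce the single-crossover classes G M r and g m R (280 + 236 = 516) plus the double crossovers (62).
RF(m–r) = (516 + 62) / 2466 = 578/2466 = 0.2344 → 23.4 m.u.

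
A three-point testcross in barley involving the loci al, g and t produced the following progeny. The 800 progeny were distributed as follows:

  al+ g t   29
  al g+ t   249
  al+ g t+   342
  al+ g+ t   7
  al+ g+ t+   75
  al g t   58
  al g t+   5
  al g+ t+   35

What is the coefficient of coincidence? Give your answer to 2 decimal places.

0.87

The two most frequent reciprocal classes, al g+ t and al+ g t+, are the parental types, so the F1 was al g+ t / al+ g t+.
The two rarest classes, al+ g+ t and al g t+, are the double crossovers. Comparing them with the parentals, only the al allele has switched, so al is the middle locus and the order is t – al – g.
t–al: (64 + 12)/800 = 0.0950; al–g: (133 + 12)/800 = 0.1812.
Expected DCO frequency = 0.0950 × 0.1812 ≈ 0.01721; observed = 12/800 ≈ 0.01500.
Coefficient of coincidence = 0.01500/0.01721 ≈ 0.87.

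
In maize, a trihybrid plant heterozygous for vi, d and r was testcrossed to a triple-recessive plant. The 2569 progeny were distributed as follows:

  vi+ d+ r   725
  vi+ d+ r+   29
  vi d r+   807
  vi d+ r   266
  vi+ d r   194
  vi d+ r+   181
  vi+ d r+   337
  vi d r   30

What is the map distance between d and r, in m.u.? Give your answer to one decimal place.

The two most frequent reciprocal classes, vi d r+ and vi+ d+ r, are the parental types, so the F1 was vi d r+ / vi+ d+ r.
The two rarest classes, vi d r and vi+ d+ r+, are the double crossovers. Comparing them with the parentals, only the r allele has switched, so r is the middle locus and the order is d – r – vi.
Crossovers in the d–r interval produce the single-crossover classes vi d+ r+ and vi+ d r (181 + 194 = 375) plus the double crossovers (59).
RF(d–r) = (375 + 59) / 2569 = 434/2569 = 0.1689 → 16.9 m.u.

16.9 m.u.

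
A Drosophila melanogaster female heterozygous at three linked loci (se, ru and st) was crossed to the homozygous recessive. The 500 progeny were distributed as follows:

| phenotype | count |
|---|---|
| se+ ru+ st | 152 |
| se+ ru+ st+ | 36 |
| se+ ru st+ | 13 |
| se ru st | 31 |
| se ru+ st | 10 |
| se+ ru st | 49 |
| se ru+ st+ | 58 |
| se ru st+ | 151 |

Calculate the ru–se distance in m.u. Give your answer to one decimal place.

The two most frequent reciprocal classes, se ru st+ and se+ ru+ st, are the parental types, so the F1 was se ru st+ / se+ ru+ st.
The two rarest classes, se+ ru st+ and se ru+ st, are the double crossovers. Comparing them with the parentals, only the se allele has switched, so se is the middle locus and the order is st – se – ru.
Crossovers in the se–ru interval produce the single-crossover classes se ru+ st+ and se+ ru st (58 + 49 = 107) plus the double crossovers (23).
RF(se–ru) = (107 + 23) / 500 = 130/500 = 0.2600 → 26.0 m.u.

26.0 m.u.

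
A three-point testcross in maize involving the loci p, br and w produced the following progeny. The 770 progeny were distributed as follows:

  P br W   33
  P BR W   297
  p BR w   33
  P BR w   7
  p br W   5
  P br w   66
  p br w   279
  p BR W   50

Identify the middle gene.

w

The two most frequent reciprocal classes, p br w and P BR W, are the parental types, so the F1 was p br w / P BR W.
The two rarest classes, p br W and P BR w, are the double crossovers. Comparing them with the parentals, only the w allele has switched, so w is the middle locus and the order is br – w – p.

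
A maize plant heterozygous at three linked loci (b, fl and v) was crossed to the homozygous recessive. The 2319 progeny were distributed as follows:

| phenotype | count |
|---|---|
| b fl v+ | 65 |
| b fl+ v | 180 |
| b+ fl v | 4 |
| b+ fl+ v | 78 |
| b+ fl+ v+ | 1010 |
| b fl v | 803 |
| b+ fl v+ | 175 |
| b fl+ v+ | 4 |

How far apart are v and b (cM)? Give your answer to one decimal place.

The two most frequent reciprocal classes, b fl v and b+ fl+ v+, are the parental types, so the F1 was b fl v / b+ fl+ v+.
The two rarest classes, b+ fl v and b fl+ v+, are the double crossovers. Comparing them with the parentals, only the b allele has switched, so b is the middle locus and the order is v – b – fl.
Crossovers in the v–b interval produce the single-crossover classes b fl v+ and b+ fl+ v (65 + 78 = 143) plus the double crossovers (8).
RF(v–b) = (143 + 8) / 2319 = 151/2319 = 0.0651 → 6.5 cM.

6.5 cM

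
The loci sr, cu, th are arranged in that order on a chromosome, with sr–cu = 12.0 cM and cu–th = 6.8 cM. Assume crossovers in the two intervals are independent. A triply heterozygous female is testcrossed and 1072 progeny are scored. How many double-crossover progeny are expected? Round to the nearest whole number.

9

Map distances give recombination frequencies of 0.120 and 0.068 for the two intervals.
With no interference, expected double-crossover frequency = 0.120 × 0.068 = 0.00816.
Expected number = 0.00816 × 1072 = 8.75 ≈ 9.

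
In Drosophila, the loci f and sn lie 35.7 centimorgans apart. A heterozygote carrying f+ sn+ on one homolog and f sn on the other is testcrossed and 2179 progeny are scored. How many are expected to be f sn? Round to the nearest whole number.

A map distance of 35.7 centimorgans corresponds to a recombination frequency of 0.357.
The F1 is f+ sn+ / f sn, so f sn is a parental gamete class with expected frequency (1 − r)/2 = 0.643/2 = 0.3215.
Expected number = 0.3215 × 2179 = 700.55 ≈ 701.

701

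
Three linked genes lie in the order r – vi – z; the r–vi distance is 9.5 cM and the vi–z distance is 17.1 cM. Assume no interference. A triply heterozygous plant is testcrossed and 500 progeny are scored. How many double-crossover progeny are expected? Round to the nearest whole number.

Map distances give recombination frequencies of 0.095 and 0.171 for the two intervals.
With no interference, expected double-crossover frequency = 0.095 × 0.171 = 0.01625.
Expected number = 0.01625 × 500 = 8.12 ≈ 8.

8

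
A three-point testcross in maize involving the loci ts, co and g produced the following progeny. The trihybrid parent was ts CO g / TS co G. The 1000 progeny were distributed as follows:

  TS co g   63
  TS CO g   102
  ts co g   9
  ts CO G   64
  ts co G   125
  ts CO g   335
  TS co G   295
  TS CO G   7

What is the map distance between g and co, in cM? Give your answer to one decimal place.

The two rarest classes, ts co g and TS CO G, are the double crossovers. Comparing them with the parentals, only the co allele has switched, so co is the middle locus and the order is g – co – ts.
Crossovers in the g–co interval produce the single-crossover classes ts CO G and TS co g (64 + 63 = 127) plus the double crossovers (16).
RF(g–co) = (127 + 16) / 1000 = 143/1000 = 0.1430 → 14.3 cM.

14.3 cM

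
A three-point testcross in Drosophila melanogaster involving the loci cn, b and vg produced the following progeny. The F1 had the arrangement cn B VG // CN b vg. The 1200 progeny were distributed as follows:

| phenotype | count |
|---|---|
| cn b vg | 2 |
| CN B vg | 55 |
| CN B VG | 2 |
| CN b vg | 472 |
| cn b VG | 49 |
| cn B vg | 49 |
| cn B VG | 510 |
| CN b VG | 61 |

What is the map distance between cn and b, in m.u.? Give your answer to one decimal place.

9.0 m.u.

The two rarest classes, CN B VG and cn b vg, are the double crossovers. Comparing them with the parentals, only the cn allele has switched, so cn is the middle locus and the order is b – cn – vg.
Crossovers in the b–cn interval produce the single-crossover classes cn b VG and CN B vg (49 + 55 = 104) plus the double crossovers (4).
RF(b–cn) = (104 + 4) / 1200 = 108/1200 = 0.0900 → 9.0 m.u.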